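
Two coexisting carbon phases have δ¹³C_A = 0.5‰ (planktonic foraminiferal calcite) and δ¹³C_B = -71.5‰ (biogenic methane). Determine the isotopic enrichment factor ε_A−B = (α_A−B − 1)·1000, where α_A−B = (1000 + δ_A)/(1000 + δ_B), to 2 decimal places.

77.54‰

α_A−B = (1000 + 0.5) / (1000 + -71.5) = 1000.5 / 928.5 = 1.077544
ε_A−B = (1.077544 − 1) × 1000 = 77.544‰
(The approximation ε ≈ δ_A − δ_B would give 72.0‰.)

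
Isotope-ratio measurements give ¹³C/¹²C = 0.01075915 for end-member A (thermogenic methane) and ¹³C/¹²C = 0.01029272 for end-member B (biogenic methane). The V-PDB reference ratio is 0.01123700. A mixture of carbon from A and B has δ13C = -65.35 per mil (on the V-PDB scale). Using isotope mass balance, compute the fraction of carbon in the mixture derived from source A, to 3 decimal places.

δ_A = (0.01075915/0.01123700 − 1)×1000 = (0.957475 − 1)×1000 = -42.525 per mil
δ_B = (0.01029272/0.01123700 − 1)×1000 = (0.915967 − 1)×1000 = -84.033 per mil
f_A = (δ_mix − δ_B)/(δ_A − δ_B) = (-65.35 − (-84.033))/(-42.525 − (-84.033))
f_A = 18.683 / 41.508 = 0.4501

0.450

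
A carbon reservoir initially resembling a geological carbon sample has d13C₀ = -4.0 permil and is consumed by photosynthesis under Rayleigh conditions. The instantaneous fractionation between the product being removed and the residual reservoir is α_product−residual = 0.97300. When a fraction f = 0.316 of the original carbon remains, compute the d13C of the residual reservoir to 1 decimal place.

27.5 permil

Rayleigh residual: δ_res = (δ₀ + 1000)·f^(α−1) − 1000
α − 1 = -0.02700
f^(α−1) = 0.316^(-0.02700) = 1.031593
δ_res = (-4.0 + 1000) × 1.031593 − 1000 = 1027.467 − 1000 = 27.47 permil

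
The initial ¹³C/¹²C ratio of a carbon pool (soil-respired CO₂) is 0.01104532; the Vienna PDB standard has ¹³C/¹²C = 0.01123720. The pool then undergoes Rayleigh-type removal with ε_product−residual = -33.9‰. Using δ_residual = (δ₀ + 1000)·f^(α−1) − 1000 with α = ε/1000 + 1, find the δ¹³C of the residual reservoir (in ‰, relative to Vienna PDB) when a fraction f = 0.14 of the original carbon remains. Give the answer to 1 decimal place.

50.7‰

δ₀ = (0.01104532/0.01123720 − 1)×1000 = (0.982925 − 1)×1000 = -17.075‰
α − 1 = ε/1000 = -0.0339
f^(α−1) = 0.14^(-0.0339) = 1.068923
δ_res = (-17.075 + 1000) × 1.068923 − 1000 = 1050.670 − 1000 = 50.67‰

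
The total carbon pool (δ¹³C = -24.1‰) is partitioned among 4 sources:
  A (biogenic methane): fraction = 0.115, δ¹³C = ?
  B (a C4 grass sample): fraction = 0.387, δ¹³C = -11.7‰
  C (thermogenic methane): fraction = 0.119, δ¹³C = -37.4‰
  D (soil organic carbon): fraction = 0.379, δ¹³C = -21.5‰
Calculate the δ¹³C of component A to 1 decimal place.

Isotope mass balance: δ_bulk = Σ fᵢ·δᵢ.
-24.1 = 0.115×δ_A + 0.387×(-11.7) + 0.119×(-37.4) + 0.379×(-21.5)
0.115·δ_A = -24.1 − (-17.127) = -6.973
δ_A = -6.973 / 0.115 = -60.63‰

-60.6‰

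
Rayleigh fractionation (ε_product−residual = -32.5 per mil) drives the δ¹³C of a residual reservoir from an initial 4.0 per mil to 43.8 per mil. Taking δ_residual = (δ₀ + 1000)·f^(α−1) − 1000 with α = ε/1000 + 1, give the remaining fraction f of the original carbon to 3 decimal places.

0.302

α − 1 = ε/1000 = -0.0325
(δ_res + 1000)/(δ₀ + 1000) = (43.8 + 1000)/(4.0 + 1000) = 1043.8/1004.0 = 1.039641
f = 1.039641^(1/-0.0325) = exp(ln(1.039641)/-0.0325) = exp(0.03888/-0.0325)
f = exp(-1.1962) = 0.3023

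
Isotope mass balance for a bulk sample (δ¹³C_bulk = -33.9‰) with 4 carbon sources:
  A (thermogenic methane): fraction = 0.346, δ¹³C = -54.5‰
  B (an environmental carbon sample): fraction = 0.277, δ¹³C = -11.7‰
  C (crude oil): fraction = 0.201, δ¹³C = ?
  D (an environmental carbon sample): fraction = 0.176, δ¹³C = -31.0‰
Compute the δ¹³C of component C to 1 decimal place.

Isotope mass balance: δ_bulk = Σ fᵢ·δᵢ.
-33.9 = 0.346×(-54.5) + 0.277×(-11.7) + 0.201×δ_C + 0.176×(-31.0)
0.201·δ_C = -33.9 − (-27.554) = -6.346
δ_C = -6.346 / 0.201 = -31.57‰

-31.6‰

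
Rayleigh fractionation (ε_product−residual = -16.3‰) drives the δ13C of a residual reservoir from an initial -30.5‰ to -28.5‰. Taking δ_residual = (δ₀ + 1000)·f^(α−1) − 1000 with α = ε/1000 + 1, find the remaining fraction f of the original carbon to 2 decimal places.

α − 1 = ε/1000 = -0.0163
(δ_res + 1000)/(δ₀ + 1000) = (-28.5 + 1000)/(-30.5 + 1000) = 971.5/969.5 = 1.002063
f = 1.002063^(1/-0.0163) = exp(ln(1.002063)/-0.0163) = exp(0.00206/-0.0163)
f = exp(-0.1264) = 0.8812

0.88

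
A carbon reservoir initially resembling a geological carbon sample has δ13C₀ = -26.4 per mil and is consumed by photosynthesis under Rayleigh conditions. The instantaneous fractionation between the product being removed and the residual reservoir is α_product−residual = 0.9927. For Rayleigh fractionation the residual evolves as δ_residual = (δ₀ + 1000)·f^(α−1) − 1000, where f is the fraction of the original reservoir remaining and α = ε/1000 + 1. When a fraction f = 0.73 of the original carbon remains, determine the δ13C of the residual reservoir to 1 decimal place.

-24.2 per mil

Rayleigh residual: δ_res = (δ₀ + 1000)·f^(α−1) − 1000
α − 1 = -0.00730
f^(α−1) = 0.73^(-0.00730) = 1.002300
δ_res = (-26.4 + 1000) × 1.002300 − 1000 = 975.839 − 1000 = -24.16 per mil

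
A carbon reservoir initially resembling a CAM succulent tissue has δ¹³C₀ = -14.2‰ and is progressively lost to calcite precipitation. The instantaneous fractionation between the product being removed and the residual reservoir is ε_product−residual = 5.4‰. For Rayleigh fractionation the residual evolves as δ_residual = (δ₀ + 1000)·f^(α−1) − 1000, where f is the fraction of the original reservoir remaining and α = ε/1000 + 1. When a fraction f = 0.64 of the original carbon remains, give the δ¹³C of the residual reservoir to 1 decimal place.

-16.6‰

Rayleigh residual: δ_res = (δ₀ + 1000)·f^(α−1) − 1000
α = ε/1000 + 1 = 1.00540, so α − 1 = 0.00540
f^(α−1) = 0.64^(0.00540) = 0.997593
δ_res = (-14.2 + 1000) × 0.997593 − 1000 = 983.427 − 1000 = -16.57‰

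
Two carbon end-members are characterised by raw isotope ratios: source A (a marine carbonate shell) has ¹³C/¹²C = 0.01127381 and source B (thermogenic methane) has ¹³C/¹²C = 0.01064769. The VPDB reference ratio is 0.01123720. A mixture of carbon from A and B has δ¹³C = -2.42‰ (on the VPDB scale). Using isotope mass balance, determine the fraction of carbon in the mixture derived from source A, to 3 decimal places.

δ_A = (0.01127381/0.01123720 − 1)×1000 = (1.003258 − 1)×1000 = 3.258‰
δ_B = (0.01064769/0.01123720 − 1)×1000 = (0.947539 − 1)×1000 = -52.461‰
f_A = (δ_mix − δ_B)/(δ_A − δ_B) = (-2.42 − (-52.461))/(3.258 − (-52.461))
f_A = 50.041 / 55.719 = 0.8981

0.898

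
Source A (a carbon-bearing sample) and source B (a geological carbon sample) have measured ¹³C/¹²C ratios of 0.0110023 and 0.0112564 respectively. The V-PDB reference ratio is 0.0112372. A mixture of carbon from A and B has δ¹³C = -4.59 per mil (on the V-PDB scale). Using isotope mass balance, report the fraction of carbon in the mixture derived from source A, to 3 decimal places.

0.279

δ_A = (0.0110023/0.0112372 − 1)×1000 = (0.979096 − 1)×1000 = -20.904 per mil
δ_B = (0.0112564/0.0112372 − 1)×1000 = (1.001709 − 1)×1000 = 1.709 per mil
f_A = (δ_mix − δ_B)/(δ_A − δ_B) = (-4.59 − (1.709))/(-20.904 − (1.709))
f_A = -6.299 / -22.612 = 0.2785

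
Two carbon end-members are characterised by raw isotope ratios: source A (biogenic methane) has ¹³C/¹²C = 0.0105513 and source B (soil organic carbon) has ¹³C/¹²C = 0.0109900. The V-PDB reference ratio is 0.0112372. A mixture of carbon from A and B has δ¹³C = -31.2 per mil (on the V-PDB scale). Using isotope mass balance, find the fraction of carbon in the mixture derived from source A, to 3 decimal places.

0.236

δ_A = (0.0105513/0.0112372 − 1)×1000 = (0.938962 − 1)×1000 = -61.038 per mil
δ_B = (0.0109900/0.0112372 − 1)×1000 = (0.978002 − 1)×1000 = -21.998 per mil
f_A = (δ_mix − δ_B)/(δ_A − δ_B) = (-31.2 − (-21.998))/(-61.038 − (-21.998))
f_A = -9.202 / -39.040 = 0.2357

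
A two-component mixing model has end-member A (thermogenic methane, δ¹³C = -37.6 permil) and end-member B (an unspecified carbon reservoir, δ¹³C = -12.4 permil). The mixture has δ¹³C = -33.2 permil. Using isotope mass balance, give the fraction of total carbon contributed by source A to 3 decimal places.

0.825

δ_mix = f_A·δ_A + (1 − f_A)·δ_B  ⇒  f_A = (δ_mix − δ_B)/(δ_A − δ_B)
f_A = (-33.2 − (-12.4)) / (-37.6 − (-12.4))
f_A = -20.8 / -25.2 = 0.8254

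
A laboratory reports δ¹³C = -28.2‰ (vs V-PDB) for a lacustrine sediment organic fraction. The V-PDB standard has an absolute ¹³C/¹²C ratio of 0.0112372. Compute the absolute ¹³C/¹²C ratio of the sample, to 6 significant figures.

R_sample = R_standard × (δ¹³C/1000 + 1)
R_sample = 0.0112372 × (-28.2/1000 + 1) = 0.0112372 × 0.971800
R_sample = 0.0109203

0.0109203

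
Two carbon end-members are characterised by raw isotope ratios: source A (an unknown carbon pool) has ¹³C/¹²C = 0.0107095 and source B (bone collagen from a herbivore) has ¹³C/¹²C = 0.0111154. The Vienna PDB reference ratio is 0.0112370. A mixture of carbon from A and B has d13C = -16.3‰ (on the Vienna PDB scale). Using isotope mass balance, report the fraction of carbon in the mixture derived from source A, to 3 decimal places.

δ_A = (0.0107095/0.0112370 − 1)×1000 = (0.953057 − 1)×1000 = -46.943‰
δ_B = (0.0111154/0.0112370 − 1)×1000 = (0.989179 − 1)×1000 = -10.821‰
f_A = (δ_mix − δ_B)/(δ_A − δ_B) = (-16.3 − (-10.821))/(-46.943 − (-10.821))
f_A = -5.479 / -36.122 = 0.1517

0.152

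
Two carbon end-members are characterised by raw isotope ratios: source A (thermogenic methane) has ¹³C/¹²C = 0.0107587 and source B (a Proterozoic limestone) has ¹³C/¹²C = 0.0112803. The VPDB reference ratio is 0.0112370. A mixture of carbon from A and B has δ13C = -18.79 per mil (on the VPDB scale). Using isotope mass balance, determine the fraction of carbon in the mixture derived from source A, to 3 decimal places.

δ_A = (0.0107587/0.0112370 − 1)×1000 = (0.957435 − 1)×1000 = -42.565 per mil
δ_B = (0.0112803/0.0112370 − 1)×1000 = (1.003853 − 1)×1000 = 3.853 per mil
f_A = (δ_mix − δ_B)/(δ_A − δ_B) = (-18.79 − (3.853))/(-42.565 − (3.853))
f_A = -22.643 / -46.418 = 0.4878

0.488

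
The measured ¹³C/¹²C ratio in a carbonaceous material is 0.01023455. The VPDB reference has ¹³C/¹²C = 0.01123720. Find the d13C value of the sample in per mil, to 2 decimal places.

d13C = (R_sample / R_standard − 1) × 1000
R_sample / R_standard = 0.01023455 / 0.01123720 = 0.910774
d13C = (0.910774 − 1) × 1000 = -89.226 per mil

-89.23 per mil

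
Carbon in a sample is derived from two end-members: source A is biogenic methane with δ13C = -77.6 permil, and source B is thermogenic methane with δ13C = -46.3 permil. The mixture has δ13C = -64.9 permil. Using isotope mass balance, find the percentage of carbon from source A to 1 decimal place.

δ_mix = f_A·δ_A + (1 − f_A)·δ_B  ⇒  f_A = (δ_mix − δ_B)/(δ_A − δ_B)
f_A = (-64.9 − (-46.3)) / (-77.6 − (-46.3))
f_A = -18.6 / -31.3 = 0.5942

59.4%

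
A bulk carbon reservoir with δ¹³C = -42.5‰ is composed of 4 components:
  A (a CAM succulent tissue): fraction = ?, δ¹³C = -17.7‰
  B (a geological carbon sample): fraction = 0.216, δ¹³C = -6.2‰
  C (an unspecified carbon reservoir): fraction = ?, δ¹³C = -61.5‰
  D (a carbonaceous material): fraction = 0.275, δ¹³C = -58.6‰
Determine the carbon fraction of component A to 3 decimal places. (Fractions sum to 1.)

Let f_A and f_C be the unknown fractions; fractions sum to 1 so f_A + f_C = 0.509.
Mass balance: Σ fᵢ·δᵢ = δ_bulk ⇒ f_A·(-17.7) + f_C·(-61.5) = -42.5 − (-17.454) = -25.046
Substitute f_C = 0.509 − f_A:
f_A·(-17.7 − -61.5) = -25.046 − 0.509×(-61.5) = 6.258
f_A = 6.258 / 43.8 = 0.1429

0.143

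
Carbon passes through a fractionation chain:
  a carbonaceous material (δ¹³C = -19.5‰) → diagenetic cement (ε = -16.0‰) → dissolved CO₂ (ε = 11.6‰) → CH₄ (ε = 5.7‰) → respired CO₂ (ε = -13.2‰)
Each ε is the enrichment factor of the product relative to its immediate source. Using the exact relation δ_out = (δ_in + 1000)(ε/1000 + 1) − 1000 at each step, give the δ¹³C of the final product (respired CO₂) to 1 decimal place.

step 1: δ = (-19.50 + 1000)·(-16.0/1000 + 1) − 1000 = -35.19‰
step 2: δ = (-35.19 + 1000)·(11.6/1000 + 1) − 1000 = -24.00‰
step 3: δ = (-24.00 + 1000)·(5.7/1000 + 1) − 1000 = -18.43‰
step 4: δ = (-18.43 + 1000)·(-13.2/1000 + 1) − 1000 = -31.39‰

-31.4‰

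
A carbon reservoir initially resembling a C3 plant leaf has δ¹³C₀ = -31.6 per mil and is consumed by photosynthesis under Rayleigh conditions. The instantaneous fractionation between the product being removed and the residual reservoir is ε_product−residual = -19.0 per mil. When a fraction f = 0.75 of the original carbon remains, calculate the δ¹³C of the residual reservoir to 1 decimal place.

Rayleigh residual: δ_res = (δ₀ + 1000)·f^(α−1) − 1000
α = ε/1000 + 1 = 0.98100, so α − 1 = -0.01900
f^(α−1) = 0.75^(-0.01900) = 1.005481
δ_res = (-31.6 + 1000) × 1.005481 − 1000 = 973.708 − 1000 = -26.29 per mil

-26.3 per mil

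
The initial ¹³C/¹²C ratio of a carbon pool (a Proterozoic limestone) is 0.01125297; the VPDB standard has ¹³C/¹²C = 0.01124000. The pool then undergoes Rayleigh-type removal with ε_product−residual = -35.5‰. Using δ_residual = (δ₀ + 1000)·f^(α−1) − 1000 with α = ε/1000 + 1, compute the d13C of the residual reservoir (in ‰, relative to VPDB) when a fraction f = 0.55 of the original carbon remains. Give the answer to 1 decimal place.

δ₀ = (0.01125297/0.01124000 − 1)×1000 = (1.001154 − 1)×1000 = 1.154‰
α − 1 = ε/1000 = -0.0355
f^(α−1) = 0.55^(-0.0355) = 1.021450
δ_res = (1.154 + 1000) × 1.021450 − 1000 = 1022.629 − 1000 = 22.63‰

22.6‰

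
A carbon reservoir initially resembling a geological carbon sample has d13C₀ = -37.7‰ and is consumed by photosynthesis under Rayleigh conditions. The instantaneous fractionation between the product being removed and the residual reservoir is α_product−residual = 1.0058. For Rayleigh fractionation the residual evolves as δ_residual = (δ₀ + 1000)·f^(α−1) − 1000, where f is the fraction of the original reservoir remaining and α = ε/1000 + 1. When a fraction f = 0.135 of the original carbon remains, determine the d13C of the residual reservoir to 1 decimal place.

-48.8‰

Rayleigh residual: δ_res = (δ₀ + 1000)·f^(α−1) − 1000
α − 1 = 0.00580
f^(α−1) = 0.135^(0.00580) = 0.988453
δ_res = (-37.7 + 1000) × 0.988453 − 1000 = 951.188 − 1000 = -48.81‰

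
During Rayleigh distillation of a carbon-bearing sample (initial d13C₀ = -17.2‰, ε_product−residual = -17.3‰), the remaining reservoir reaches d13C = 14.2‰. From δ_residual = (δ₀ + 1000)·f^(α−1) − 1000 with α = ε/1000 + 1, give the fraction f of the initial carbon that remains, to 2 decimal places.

α − 1 = ε/1000 = -0.0173
(δ_res + 1000)/(δ₀ + 1000) = (14.2 + 1000)/(-17.2 + 1000) = 1014.2/982.8 = 1.031950
f = 1.031950^(1/-0.0173) = exp(ln(1.031950)/-0.0173) = exp(0.03145/-0.0173)
f = exp(-1.8179) = 0.1624

0.16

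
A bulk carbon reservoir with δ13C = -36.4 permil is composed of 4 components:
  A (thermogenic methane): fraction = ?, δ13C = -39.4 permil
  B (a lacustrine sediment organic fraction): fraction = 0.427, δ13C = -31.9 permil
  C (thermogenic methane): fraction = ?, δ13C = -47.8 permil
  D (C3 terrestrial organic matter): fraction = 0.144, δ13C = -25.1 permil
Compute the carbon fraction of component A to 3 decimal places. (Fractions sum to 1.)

0.160

Let f_A and f_C be the unknown fractions; fractions sum to 1 so f_A + f_C = 0.429.
Mass balance: Σ fᵢ·δᵢ = δ_bulk ⇒ f_A·(-39.4) + f_C·(-47.8) = -36.4 − (-17.236) = -19.164
Substitute f_C = 0.429 − f_A:
f_A·(-39.4 − -47.8) = -19.164 − 0.429×(-47.8) = 1.342
f_A = 1.342 / 8.4 = 0.1598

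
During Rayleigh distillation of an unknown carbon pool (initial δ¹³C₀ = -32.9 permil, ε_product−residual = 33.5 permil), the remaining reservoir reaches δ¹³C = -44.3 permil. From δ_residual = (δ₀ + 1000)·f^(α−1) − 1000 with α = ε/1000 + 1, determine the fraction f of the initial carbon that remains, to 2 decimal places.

0.70

α − 1 = ε/1000 = 0.0335
(δ_res + 1000)/(δ₀ + 1000) = (-44.3 + 1000)/(-32.9 + 1000) = 955.7/967.1 = 0.988212
f = 0.988212^(1/0.0335) = exp(ln(0.988212)/0.0335) = exp(-0.01186/0.0335)
f = exp(-0.3540) = 0.7019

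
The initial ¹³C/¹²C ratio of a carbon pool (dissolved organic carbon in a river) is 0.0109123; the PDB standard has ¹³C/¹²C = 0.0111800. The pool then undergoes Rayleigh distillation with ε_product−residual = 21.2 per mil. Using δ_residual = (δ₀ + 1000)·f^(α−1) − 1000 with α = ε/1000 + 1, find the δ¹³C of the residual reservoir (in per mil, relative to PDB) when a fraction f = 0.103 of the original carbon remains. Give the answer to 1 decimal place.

-69.9 per mil

δ₀ = (0.0109123/0.0111800 − 1)×1000 = (0.976055 − 1)×1000 = -23.945 per mil
α − 1 = ε/1000 = 0.0212
f^(α−1) = 0.103^(0.0212) = 0.952954
δ_res = (-23.945 + 1000) × 0.952954 − 1000 = 930.136 − 1000 = -69.86 per mil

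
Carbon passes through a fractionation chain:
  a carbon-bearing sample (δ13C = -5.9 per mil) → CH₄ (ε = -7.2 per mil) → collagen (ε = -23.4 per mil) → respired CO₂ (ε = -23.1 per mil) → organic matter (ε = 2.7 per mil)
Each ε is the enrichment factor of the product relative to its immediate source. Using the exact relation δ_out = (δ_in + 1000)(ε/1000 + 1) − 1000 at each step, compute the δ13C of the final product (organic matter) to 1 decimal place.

-55.9 per mil

step 1: δ = (-5.90 + 1000)·(-7.2/1000 + 1) − 1000 = -13.06 per mil
step 2: δ = (-13.06 + 1000)·(-23.4/1000 + 1) − 1000 = -36.15 per mil
step 3: δ = (-36.15 + 1000)·(-23.1/1000 + 1) − 1000 = -58.42 per mil
step 4: δ = (-58.42 + 1000)·(2.7/1000 + 1) − 1000 = -55.87 per mil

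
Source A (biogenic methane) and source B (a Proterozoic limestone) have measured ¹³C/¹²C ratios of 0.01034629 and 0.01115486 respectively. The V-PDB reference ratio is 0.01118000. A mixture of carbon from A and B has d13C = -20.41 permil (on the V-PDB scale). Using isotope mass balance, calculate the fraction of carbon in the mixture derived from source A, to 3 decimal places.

0.251

δ_A = (0.01034629/0.01118000 − 1)×1000 = (0.925428 − 1)×1000 = -74.572 permil
δ_B = (0.01115486/0.01118000 − 1)×1000 = (0.997751 − 1)×1000 = -2.249 permil
f_A = (δ_mix − δ_B)/(δ_A − δ_B) = (-20.41 − (-2.249))/(-74.572 − (-2.249))
f_A = -18.161 / -72.323 = 0.2511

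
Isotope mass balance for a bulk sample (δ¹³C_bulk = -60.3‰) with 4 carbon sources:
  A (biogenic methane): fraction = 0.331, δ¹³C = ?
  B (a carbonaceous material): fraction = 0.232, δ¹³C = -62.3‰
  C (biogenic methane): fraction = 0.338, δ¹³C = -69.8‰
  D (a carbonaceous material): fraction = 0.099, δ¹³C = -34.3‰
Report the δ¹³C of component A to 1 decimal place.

-57.0‰

Isotope mass balance: δ_bulk = Σ fᵢ·δᵢ.
-60.3 = 0.331×δ_A + 0.232×(-62.3) + 0.338×(-69.8) + 0.099×(-34.3)
0.331·δ_A = -60.3 − (-41.442) = -18.858
δ_A = -18.858 / 0.331 = -56.97‰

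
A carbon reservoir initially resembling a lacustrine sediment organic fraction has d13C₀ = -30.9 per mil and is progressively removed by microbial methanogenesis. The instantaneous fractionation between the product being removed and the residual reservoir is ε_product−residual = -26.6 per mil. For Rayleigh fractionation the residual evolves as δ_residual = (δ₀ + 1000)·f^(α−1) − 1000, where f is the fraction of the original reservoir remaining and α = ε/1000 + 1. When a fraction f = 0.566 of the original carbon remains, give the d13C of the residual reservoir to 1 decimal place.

Rayleigh residual: δ_res = (δ₀ + 1000)·f^(α−1) − 1000
α = ε/1000 + 1 = 0.97340, so α − 1 = -0.02660
f^(α−1) = 0.566^(-0.02660) = 1.015255
δ_res = (-30.9 + 1000) × 1.015255 − 1000 = 983.883 − 1000 = -16.12 per mil

-16.1 per mil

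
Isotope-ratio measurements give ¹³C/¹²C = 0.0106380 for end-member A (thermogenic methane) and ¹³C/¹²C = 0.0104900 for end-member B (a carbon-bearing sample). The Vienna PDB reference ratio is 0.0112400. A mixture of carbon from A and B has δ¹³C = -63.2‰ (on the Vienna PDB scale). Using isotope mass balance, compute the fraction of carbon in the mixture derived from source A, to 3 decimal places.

0.268

δ_A = (0.0106380/0.0112400 − 1)×1000 = (0.946441 − 1)×1000 = -53.559‰
δ_B = (0.0104900/0.0112400 − 1)×1000 = (0.933274 − 1)×1000 = -66.726‰
f_A = (δ_mix − δ_B)/(δ_A − δ_B) = (-63.2 − (-66.726))/(-53.559 − (-66.726))
f_A = 3.526 / 13.167 = 0.2678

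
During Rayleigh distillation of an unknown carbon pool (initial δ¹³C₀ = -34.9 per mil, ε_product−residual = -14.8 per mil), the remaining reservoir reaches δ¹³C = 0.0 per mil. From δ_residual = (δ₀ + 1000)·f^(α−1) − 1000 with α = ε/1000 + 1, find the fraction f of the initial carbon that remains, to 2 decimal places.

α − 1 = ε/1000 = -0.0148
(δ_res + 1000)/(δ₀ + 1000) = (-0.0 + 1000)/(-34.9 + 1000) = 1000.0/965.1 = 1.036162
f = 1.036162^(1/-0.0148) = exp(ln(1.036162)/-0.0148) = exp(0.03552/-0.0148)
f = exp(-2.4002) = 0.0907

0.09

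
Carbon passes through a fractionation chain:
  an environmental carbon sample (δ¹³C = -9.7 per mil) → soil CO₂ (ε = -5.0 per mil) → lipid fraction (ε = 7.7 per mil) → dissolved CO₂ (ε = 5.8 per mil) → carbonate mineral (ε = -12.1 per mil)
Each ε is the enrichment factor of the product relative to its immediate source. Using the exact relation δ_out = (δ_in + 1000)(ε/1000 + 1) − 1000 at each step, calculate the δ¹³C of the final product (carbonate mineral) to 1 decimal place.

step 1: δ = (-9.70 + 1000)·(-5.0/1000 + 1) − 1000 = -14.65 per mil
step 2: δ = (-14.65 + 1000)·(7.7/1000 + 1) − 1000 = -7.06 per mil
step 3: δ = (-7.06 + 1000)·(5.8/1000 + 1) − 1000 = -1.31 per mil
step 4: δ = (-1.31 + 1000)·(-12.1/1000 + 1) − 1000 = -13.39 per mil

-13.4 per mil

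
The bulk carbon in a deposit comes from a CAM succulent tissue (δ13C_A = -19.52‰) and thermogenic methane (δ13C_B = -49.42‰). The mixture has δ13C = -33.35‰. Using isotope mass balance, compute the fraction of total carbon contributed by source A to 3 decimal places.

δ_mix = f_A·δ_A + (1 − f_A)·δ_B  ⇒  f_A = (δ_mix − δ_B)/(δ_A − δ_B)
f_A = (-33.35 − (-49.42)) / (-19.52 − (-49.42))
f_A = 16.07 / 29.90 = 0.5375

0.537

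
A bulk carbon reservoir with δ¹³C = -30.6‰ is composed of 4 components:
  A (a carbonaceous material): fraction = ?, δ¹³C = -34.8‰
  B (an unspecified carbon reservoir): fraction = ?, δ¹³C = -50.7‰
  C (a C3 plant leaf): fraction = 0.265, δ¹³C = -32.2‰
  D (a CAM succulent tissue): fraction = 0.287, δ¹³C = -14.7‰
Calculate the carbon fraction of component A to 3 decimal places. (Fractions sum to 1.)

Let f_A and f_B be the unknown fractions; fractions sum to 1 so f_A + f_B = 0.448.
Mass balance: Σ fᵢ·δᵢ = δ_bulk ⇒ f_A·(-34.8) + f_B·(-50.7) = -30.6 − (-12.752) = -17.848
Substitute f_B = 0.448 − f_A:
f_A·(-34.8 − -50.7) = -17.848 − 0.448×(-50.7) = 4.866
f_A = 4.866 / 15.9 = 0.3060

0.306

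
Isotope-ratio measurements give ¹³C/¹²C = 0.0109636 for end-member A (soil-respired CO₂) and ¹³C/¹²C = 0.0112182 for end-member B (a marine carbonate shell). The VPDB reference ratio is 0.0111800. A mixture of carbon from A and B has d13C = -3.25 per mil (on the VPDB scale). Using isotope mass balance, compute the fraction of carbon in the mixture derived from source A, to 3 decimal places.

δ_A = (0.0109636/0.0111800 − 1)×1000 = (0.980644 − 1)×1000 = -19.356 per mil
δ_B = (0.0112182/0.0111800 − 1)×1000 = (1.003417 − 1)×1000 = 3.417 per mil
f_A = (δ_mix − δ_B)/(δ_A − δ_B) = (-3.25 − (3.417))/(-19.356 − (3.417))
f_A = -6.667 / -22.773 = 0.2928

0.293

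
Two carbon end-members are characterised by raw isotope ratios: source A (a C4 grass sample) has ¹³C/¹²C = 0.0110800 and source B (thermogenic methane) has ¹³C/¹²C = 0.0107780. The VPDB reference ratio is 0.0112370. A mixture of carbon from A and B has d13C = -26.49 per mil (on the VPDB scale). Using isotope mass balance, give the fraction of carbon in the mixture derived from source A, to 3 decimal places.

0.534

δ_A = (0.0110800/0.0112370 − 1)×1000 = (0.986028 − 1)×1000 = -13.972 per mil
δ_B = (0.0107780/0.0112370 − 1)×1000 = (0.959153 − 1)×1000 = -40.847 per mil
f_A = (δ_mix − δ_B)/(δ_A − δ_B) = (-26.49 − (-40.847))/(-13.972 − (-40.847))
f_A = 14.357 / 26.876 = 0.5342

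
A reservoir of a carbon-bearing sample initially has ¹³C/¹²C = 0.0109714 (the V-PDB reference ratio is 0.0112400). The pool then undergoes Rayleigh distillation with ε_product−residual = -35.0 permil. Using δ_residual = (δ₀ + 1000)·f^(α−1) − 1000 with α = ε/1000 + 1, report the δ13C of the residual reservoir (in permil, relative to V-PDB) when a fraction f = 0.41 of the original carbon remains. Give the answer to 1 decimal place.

δ₀ = (0.0109714/0.0112400 − 1)×1000 = (0.976103 − 1)×1000 = -23.897 permil
α − 1 = ε/1000 = -0.0350
f^(α−1) = 0.41^(-0.0350) = 1.031698
δ_res = (-23.897 + 1000) × 1.031698 − 1000 = 1007.044 − 1000 = 7.04 permil

7.0 permil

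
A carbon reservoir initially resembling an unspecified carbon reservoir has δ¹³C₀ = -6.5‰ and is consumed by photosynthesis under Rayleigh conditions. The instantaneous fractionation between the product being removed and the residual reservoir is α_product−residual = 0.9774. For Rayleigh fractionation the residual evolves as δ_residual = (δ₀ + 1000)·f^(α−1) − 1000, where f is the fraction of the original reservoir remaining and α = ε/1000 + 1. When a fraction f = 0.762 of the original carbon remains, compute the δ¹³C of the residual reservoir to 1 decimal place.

-0.4‰

Rayleigh residual: δ_res = (δ₀ + 1000)·f^(α−1) − 1000
α − 1 = -0.02260
f^(α−1) = 0.762^(-0.02260) = 1.006162
δ_res = (-6.5 + 1000) × 1.006162 − 1000 = 999.622 − 1000 = -0.38‰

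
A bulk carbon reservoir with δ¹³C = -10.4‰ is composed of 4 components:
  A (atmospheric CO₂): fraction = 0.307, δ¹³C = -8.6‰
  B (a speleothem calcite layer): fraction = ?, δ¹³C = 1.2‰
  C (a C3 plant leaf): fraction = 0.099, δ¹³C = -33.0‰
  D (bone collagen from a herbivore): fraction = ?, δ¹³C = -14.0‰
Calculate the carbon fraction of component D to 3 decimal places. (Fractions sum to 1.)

0.342

Let f_D and f_B be the unknown fractions; fractions sum to 1 so f_D + f_B = 0.594.
Mass balance: Σ fᵢ·δᵢ = δ_bulk ⇒ f_D·(-14.0) + f_B·(1.2) = -10.4 − (-5.907) = -4.493
Substitute f_B = 0.594 − f_D:
f_D·(-14.0 − 1.2) = -4.493 − 0.594×(1.2) = -5.206
f_D = -5.206 / -15.2 = 0.3425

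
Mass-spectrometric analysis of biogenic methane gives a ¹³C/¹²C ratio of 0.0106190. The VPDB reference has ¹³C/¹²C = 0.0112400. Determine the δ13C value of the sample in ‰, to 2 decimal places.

-55.25‰

δ13C = (R_sample / R_standard − 1) × 1000
R_sample / R_standard = 0.0106190 / 0.0112400 = 0.944751
δ13C = (0.944751 − 1) × 1000 = -55.249‰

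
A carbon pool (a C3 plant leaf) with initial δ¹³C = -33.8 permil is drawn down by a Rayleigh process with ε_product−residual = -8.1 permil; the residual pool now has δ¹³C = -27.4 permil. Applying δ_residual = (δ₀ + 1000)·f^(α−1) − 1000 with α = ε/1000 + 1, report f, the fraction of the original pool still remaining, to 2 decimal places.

α − 1 = ε/1000 = -0.0081
(δ_res + 1000)/(δ₀ + 1000) = (-27.4 + 1000)/(-33.8 + 1000) = 972.6/966.2 = 1.006624
f = 1.006624^(1/-0.0081) = exp(ln(1.006624)/-0.0081) = exp(0.00660/-0.0081)
f = exp(-0.8151) = 0.4426

0.44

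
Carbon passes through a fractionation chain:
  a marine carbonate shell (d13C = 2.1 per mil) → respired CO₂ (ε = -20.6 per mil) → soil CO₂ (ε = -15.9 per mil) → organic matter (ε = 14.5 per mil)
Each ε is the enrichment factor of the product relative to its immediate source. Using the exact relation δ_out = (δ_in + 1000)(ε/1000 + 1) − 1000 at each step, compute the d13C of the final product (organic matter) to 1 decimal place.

step 1: δ = (2.10 + 1000)·(-20.6/1000 + 1) − 1000 = -18.54 per mil
step 2: δ = (-18.54 + 1000)·(-15.9/1000 + 1) − 1000 = -34.15 per mil
step 3: δ = (-34.15 + 1000)·(14.5/1000 + 1) − 1000 = -20.14 per mil

-20.1 per mil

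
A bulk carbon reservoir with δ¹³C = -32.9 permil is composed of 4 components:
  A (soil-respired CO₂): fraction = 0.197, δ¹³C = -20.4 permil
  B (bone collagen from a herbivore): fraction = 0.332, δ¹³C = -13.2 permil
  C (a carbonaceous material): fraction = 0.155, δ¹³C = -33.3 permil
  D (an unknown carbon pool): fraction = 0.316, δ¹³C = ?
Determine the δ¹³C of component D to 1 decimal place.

Isotope mass balance: δ_bulk = Σ fᵢ·δᵢ.
-32.9 = 0.197×(-20.4) + 0.332×(-13.2) + 0.155×(-33.3) + 0.316×δ_D
0.316·δ_D = -32.9 − (-13.563) = -19.337
δ_D = -19.337 / 0.316 = -61.19 permil

-61.2 permil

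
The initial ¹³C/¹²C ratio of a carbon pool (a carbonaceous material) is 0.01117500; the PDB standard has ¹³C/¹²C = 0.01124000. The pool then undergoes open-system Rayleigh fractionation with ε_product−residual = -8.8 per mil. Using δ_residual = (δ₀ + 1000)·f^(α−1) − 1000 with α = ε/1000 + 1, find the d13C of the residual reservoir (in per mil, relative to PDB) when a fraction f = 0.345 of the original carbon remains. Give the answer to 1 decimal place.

3.6 per mil

δ₀ = (0.01117500/0.01124000 − 1)×1000 = (0.994217 − 1)×1000 = -5.783 per mil
α − 1 = ε/1000 = -0.0088
f^(α−1) = 0.345^(-0.0088) = 1.009409
δ_res = (-5.783 + 1000) × 1.009409 − 1000 = 1003.572 − 1000 = 3.57 per mil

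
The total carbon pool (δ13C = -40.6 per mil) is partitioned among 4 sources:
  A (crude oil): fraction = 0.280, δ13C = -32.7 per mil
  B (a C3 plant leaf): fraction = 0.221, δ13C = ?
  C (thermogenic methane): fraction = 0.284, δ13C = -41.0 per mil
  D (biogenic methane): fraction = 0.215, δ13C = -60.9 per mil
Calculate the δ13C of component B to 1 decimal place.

Isotope mass balance: δ_bulk = Σ fᵢ·δᵢ.
-40.6 = 0.280×(-32.7) + 0.221×δ_B + 0.284×(-41.0) + 0.215×(-60.9)
0.221·δ_B = -40.6 − (-33.894) = -6.706
δ_B = -6.706 / 0.221 = -30.35 per mil

-30.3 per mil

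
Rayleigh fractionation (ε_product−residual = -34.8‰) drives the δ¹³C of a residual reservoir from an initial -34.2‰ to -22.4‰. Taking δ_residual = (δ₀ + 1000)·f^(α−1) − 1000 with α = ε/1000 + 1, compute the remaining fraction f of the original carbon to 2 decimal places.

0.71

α − 1 = ε/1000 = -0.0348
(δ_res + 1000)/(δ₀ + 1000) = (-22.4 + 1000)/(-34.2 + 1000) = 977.6/965.8 = 1.012218
f = 1.012218^(1/-0.0348) = exp(ln(1.012218)/-0.0348) = exp(0.01214/-0.0348)
f = exp(-0.3490) = 0.7054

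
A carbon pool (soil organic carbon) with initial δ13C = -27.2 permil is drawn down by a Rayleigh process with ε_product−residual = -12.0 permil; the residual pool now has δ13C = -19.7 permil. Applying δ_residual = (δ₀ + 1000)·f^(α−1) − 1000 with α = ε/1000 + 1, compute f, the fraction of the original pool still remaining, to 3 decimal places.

α − 1 = ε/1000 = -0.0120
(δ_res + 1000)/(δ₀ + 1000) = (-19.7 + 1000)/(-27.2 + 1000) = 980.3/972.8 = 1.007710
f = 1.007710^(1/-0.0120) = exp(ln(1.007710)/-0.0120) = exp(0.00768/-0.0120)
f = exp(-0.6400) = 0.5273

0.527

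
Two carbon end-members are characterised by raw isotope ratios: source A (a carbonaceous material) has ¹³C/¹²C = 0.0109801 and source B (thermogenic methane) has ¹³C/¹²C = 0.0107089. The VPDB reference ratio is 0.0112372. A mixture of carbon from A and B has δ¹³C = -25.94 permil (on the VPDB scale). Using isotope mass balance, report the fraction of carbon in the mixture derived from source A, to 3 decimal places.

δ_A = (0.0109801/0.0112372 − 1)×1000 = (0.977121 − 1)×1000 = -22.879 permil
δ_B = (0.0107089/0.0112372 − 1)×1000 = (0.952987 − 1)×1000 = -47.013 permil
f_A = (δ_mix − δ_B)/(δ_A − δ_B) = (-25.94 − (-47.013))/(-22.879 − (-47.013))
f_A = 21.073 / 24.134 = 0.8732

0.873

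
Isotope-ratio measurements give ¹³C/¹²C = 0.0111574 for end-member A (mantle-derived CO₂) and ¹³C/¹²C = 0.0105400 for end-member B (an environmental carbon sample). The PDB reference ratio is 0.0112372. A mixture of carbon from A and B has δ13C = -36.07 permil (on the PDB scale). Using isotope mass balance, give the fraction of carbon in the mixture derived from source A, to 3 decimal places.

δ_A = (0.0111574/0.0112372 − 1)×1000 = (0.992899 − 1)×1000 = -7.101 permil
δ_B = (0.0105400/0.0112372 − 1)×1000 = (0.937956 − 1)×1000 = -62.044 permil
f_A = (δ_mix − δ_B)/(δ_A − δ_B) = (-36.07 − (-62.044))/(-7.101 − (-62.044))
f_A = 25.974 / 54.943 = 0.4727

0.473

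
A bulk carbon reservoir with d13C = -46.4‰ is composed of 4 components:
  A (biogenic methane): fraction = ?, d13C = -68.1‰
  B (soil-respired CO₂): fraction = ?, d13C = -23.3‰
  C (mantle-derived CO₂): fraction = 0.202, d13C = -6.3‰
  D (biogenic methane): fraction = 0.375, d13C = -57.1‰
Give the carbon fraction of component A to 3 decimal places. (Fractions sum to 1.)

0.309

Let f_A and f_B be the unknown fractions; fractions sum to 1 so f_A + f_B = 0.423.
Mass balance: Σ fᵢ·δᵢ = δ_bulk ⇒ f_A·(-68.1) + f_B·(-23.3) = -46.4 − (-22.685) = -23.715
Substitute f_B = 0.423 − f_A:
f_A·(-68.1 − -23.3) = -23.715 − 0.423×(-23.3) = -13.859
f_A = -13.859 / -44.8 = 0.3094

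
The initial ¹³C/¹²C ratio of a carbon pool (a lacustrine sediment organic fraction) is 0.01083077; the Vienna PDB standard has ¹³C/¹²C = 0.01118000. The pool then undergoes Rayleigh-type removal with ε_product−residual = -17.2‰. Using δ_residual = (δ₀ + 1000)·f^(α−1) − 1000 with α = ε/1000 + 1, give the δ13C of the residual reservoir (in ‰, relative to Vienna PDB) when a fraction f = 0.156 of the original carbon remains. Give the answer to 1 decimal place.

0.2‰

δ₀ = (0.01083077/0.01118000 − 1)×1000 = (0.968763 − 1)×1000 = -31.237‰
α − 1 = ε/1000 = -0.0172
f^(α−1) = 0.156^(-0.0172) = 1.032472
δ_res = (-31.237 + 1000) × 1.032472 − 1000 = 1000.221 − 1000 = 0.22‰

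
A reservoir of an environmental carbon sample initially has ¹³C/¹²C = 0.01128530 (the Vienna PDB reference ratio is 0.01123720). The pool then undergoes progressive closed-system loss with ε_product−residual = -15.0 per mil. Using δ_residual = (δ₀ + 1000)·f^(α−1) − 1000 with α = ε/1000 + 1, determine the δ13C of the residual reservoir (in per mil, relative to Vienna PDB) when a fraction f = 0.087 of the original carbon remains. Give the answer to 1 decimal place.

δ₀ = (0.01128530/0.01123720 − 1)×1000 = (1.004280 − 1)×1000 = 4.280 per mil
α − 1 = ε/1000 = -0.0150
f^(α−1) = 0.087^(-0.0150) = 1.037307
δ_res = (4.280 + 1000) × 1.037307 − 1000 = 1041.747 − 1000 = 41.75 per mil

41.7 per mil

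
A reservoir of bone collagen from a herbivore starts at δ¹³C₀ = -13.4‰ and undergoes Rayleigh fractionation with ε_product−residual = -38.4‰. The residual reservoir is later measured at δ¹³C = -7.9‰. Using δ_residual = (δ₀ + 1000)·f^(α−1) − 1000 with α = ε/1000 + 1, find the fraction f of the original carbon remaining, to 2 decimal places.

0.87

α − 1 = ε/1000 = -0.0384
(δ_res + 1000)/(δ₀ + 1000) = (-7.9 + 1000)/(-13.4 + 1000) = 992.1/986.6 = 1.005575
f = 1.005575^(1/-0.0384) = exp(ln(1.005575)/-0.0384) = exp(0.00556/-0.0384)
f = exp(-0.1448) = 0.8652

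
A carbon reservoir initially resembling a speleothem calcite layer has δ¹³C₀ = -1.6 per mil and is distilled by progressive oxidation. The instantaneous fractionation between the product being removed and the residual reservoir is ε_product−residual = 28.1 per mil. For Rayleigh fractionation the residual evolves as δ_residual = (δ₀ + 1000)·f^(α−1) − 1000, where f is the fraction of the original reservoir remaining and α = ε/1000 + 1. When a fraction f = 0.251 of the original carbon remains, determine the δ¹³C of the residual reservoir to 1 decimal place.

Rayleigh residual: δ_res = (δ₀ + 1000)·f^(α−1) − 1000
α = ε/1000 + 1 = 1.02810, so α − 1 = 0.02810
f^(α−1) = 0.251^(0.02810) = 0.961902
δ_res = (-1.6 + 1000) × 0.961902 − 1000 = 960.363 − 1000 = -39.64 per mil

-39.6 per mil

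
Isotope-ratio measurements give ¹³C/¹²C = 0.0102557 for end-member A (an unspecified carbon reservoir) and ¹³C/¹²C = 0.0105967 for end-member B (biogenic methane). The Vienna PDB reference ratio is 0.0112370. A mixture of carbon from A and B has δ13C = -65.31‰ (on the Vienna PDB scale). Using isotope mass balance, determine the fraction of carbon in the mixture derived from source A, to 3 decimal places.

0.274

δ_A = (0.0102557/0.0112370 − 1)×1000 = (0.912672 − 1)×1000 = -87.328‰
δ_B = (0.0105967/0.0112370 − 1)×1000 = (0.943019 − 1)×1000 = -56.981‰
f_A = (δ_mix − δ_B)/(δ_A − δ_B) = (-65.31 − (-56.981))/(-87.328 − (-56.981))
f_A = -8.329 / -30.346 = 0.2745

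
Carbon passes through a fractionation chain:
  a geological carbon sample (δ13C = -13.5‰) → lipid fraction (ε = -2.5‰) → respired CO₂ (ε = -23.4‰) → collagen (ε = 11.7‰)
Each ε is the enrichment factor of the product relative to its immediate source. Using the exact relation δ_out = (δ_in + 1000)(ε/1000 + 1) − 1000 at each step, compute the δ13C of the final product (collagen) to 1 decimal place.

-27.7‰

step 1: δ = (-13.50 + 1000)·(-2.5/1000 + 1) − 1000 = -15.97‰
step 2: δ = (-15.97 + 1000)·(-23.4/1000 + 1) − 1000 = -38.99‰
step 3: δ = (-38.99 + 1000)·(11.7/1000 + 1) − 1000 = -27.75‰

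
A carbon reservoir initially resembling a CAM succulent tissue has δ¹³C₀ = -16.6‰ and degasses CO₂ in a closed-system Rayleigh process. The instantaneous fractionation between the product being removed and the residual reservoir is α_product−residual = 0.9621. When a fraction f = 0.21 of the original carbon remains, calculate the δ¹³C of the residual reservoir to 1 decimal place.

43.3‰

Rayleigh residual: δ_res = (δ₀ + 1000)·f^(α−1) − 1000
α − 1 = -0.03790
f^(α−1) = 0.21^(-0.03790) = 1.060933
δ_res = (-16.6 + 1000) × 1.060933 − 1000 = 1043.321 − 1000 = 43.32‰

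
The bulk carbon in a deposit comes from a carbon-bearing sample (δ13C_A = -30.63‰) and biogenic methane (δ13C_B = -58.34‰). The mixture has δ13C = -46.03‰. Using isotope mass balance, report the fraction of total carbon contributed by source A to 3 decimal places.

0.444

δ_mix = f_A·δ_A + (1 − f_A)·δ_B  ⇒  f_A = (δ_mix − δ_B)/(δ_A − δ_B)
f_A = (-46.03 − (-58.34)) / (-30.63 − (-58.34))
f_A = 12.31 / 27.71 = 0.4442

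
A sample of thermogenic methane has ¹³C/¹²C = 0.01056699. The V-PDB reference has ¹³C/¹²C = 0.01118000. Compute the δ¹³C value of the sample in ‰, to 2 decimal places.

-54.83‰

δ¹³C = (R_sample / R_standard − 1) × 1000
R_sample / R_standard = 0.01056699 / 0.01118000 = 0.945169
δ¹³C = (0.945169 − 1) × 1000 = -54.831‰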